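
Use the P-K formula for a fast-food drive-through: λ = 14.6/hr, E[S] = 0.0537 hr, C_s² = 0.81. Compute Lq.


ρ = λ·E[S] = 14.6·0.0537 = 0.7840
Lq = ρ²(1+C_s²)/(2(1−ρ)) = 0.6147·(1+0.81)/(2·0.2160)
= 0.6147·1.8100/0.4320 = 2.57566

Final: 2.57566


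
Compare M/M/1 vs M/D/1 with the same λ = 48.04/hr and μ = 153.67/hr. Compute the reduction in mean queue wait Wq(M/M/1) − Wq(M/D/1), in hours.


ρ = 48.04/153.67 = 0.3126
Wq(M/M/1) = ρ/(μ−λ) = 0.3126/105.63 = 0.002960 hr
Wq(M/D/1) = ρ/(2(μ−λ)) = 0.001480 hr
Savings = 0.002960 − 0.001480 = 0.001480 hr

Final: 0.001480 hr


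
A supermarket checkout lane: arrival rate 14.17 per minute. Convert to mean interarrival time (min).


Mean interarrival time = 1/λ = 1/14.17 minute = 0.07057 minute
In minutes: 0.07057 × 1 = 0.07057 min

Final: 0.07057 min


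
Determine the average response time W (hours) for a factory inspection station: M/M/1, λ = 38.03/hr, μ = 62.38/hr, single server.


W = 1/(μ−λ) = 1/(62.38 − 38.03) = 1/24.35 = 0.04107 hr

Final: 0.04107 hr


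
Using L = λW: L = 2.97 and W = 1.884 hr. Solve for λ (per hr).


λ = L/W = 2.97/1.884 = 1.5764 /hr

Final: 1.5764 /hr


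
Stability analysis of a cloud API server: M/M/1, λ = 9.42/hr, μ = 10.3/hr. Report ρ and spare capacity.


Total capacity cμ = 1·10.3 = 10.30/hr
ρ = λ/(cμ) = 9.42/10.30 = 0.9146
Stable ⇔ ρ < 1: YES
Spare capacity = cμ − λ = 10.30 − 9.42 = 0.88/hr

Final: ρ = 0.9146; stable; margin = 0.88/hr


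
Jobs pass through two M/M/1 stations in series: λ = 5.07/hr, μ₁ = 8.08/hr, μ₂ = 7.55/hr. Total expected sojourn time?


Each node sees arrival rate λ = 5.07/hr (tandem ⇒ throughput preserved).
W₁ = 1/(μ₁−λ) = 1/(8.08−5.07) = 0.33223 hr
W₂ = 1/(μ₂−λ) = 1/(7.55−5.07) = 0.40323 hr
W_total = W₁ + W₂ = 0.33223 + 0.40323 = 0.73545 hr

Final: 0.73545 hr


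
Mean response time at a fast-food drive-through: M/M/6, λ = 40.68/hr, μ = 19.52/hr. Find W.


a = 2.0840; ρ = 0.3473; P₀ = 0.124193
Lq = P₀·a^c·ρ/(c!(1−ρ)²) = 0.01152
Wq = Lq/λ = 0.01152/40.68 = 0.0002832 hr
W = Wq + 1/μ = 0.0002832 + 0.05123 = 0.05151 hr

Final: 0.05151 hr


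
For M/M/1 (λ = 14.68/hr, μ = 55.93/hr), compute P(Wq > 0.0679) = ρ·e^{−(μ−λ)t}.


ρ = 14.68/55.93 = 0.2625
P(Wq > t) = ρ·e^{−(μ−λ)t} = 0.2625·e^{−2.8009}
= 0.2625·0.060757 = 0.015947

Final: 0.015947


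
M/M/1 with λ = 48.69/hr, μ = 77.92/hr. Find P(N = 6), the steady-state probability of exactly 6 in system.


ρ = 48.69/77.92 = 0.6249
P_n = (1−ρ)·ρ^n = (1 − 0.6249)·0.6249^6 = 0.3751·0.059531 = 0.022332

Final: 0.022332


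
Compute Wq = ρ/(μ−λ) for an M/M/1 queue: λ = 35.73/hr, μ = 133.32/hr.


ρ = 35.73/133.32 = 0.2680
Wq = ρ/(μ−λ) = 0.2680/(133.32 − 35.73) = 0.2680/97.59 = 0.002746 hr

Final: 0.002746 hr


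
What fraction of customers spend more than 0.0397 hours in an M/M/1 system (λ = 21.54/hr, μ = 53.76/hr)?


W ~ Exponential(μ−λ) for M/M/1.
μ − λ = 53.76 − 21.54 = 32.2200
P(W > t) = e^{−(μ−λ)t} = e^{−1.2791} = 0.278278

Final: 0.278278


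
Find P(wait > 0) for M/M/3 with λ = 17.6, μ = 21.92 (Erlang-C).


a = λ/μ = 0.8029; ρ = a/3 = 0.2676
P₀ = 0.445820 (from M/M/c formula)
C(c,a) = [a^c/(c!(1−ρ))]·P₀ = [0.51763/(6·0.7324)]·0.445820
= 0.11780·0.445820 = 0.052517

Final: 0.052517


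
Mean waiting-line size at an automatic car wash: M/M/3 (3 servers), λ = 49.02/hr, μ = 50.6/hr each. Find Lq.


a = λ/μ = 0.9688; ρ = a/3 = 0.3229
P₀ = 0.375679
Lq = P₀·a^c·ρ / (c!·(1−ρ)²) = 0.375679·0.90922·0.3229/(6·0.45843)
= 0.04010

Final: 0.04010


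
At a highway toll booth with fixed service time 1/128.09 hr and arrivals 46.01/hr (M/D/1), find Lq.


ρ = 46.01/128.09 = 0.3592
M/D/1: Lq = ρ²/(2(1−ρ)) = 0.1290/(2·0.6408) = 0.10068

Final: 0.10068


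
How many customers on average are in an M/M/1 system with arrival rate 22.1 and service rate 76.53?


ρ = λ/μ = 22.1/76.53 = 0.2888
L = ρ/(1−ρ) = 0.2888/(1 − 0.2888) = 0.2888/0.7112 = 0.4060

Final: 0.4060


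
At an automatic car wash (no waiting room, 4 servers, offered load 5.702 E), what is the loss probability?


B(c,a) = (a^c/c!) / Σ_{k=0}^{c} a^k/k!
a^4/4! = 44.045101
Σ terms (k=0..4): 1.00000 + 5.70200 + 16.25640 + 30.89800 + 44.04510 = 97.901504
B = 44.045101/97.901504 = 0.449892

Final: 0.449892


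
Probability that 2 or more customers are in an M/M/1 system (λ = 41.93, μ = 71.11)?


ρ = 41.93/71.11 = 0.5896
P(N ≥ n) = ρ^n = 0.5896^2 = 0.347687

Final: 0.347687


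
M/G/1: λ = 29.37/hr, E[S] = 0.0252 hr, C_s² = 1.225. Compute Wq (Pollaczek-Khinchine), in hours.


ρ = λ·E[S] = 29.37·0.0252 = 0.7401
E[S²] = E[S]²(1+C_s²) = 0.0252²·(1+1.225) = 0.001413
Wq = λ·E[S²]/(2(1−ρ)) = 29.37·0.001413/(2·0.2599) = 0.07984 hr

Final: 0.07984 hr


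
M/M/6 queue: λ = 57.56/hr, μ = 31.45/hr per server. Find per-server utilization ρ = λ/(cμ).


ρ = λ/(cμ) = 57.56/(6·31.45) = 57.56/188.70 = 0.3050

Final: 0.3050


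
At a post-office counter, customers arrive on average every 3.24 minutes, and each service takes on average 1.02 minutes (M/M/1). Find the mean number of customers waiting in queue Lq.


λ = 60/3.24 = 18.5185 /hr
μ = 60/1.02 = 58.8235 /hr
ρ = λ/μ = 18.5185/58.8235 = 0.3148
Lq = ρ²/(1−ρ) = 0.09911/0.6852 = 0.1446

Final: 0.1446


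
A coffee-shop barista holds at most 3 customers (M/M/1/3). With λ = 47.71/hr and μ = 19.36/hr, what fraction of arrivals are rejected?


ρ = λ/μ = 47.71/19.36 = 2.4644
P_K = (1−ρ)ρ^K/(1−ρ^(K+1)) = (-1.4644·14.966222)/(1 − 36.882152)
= -21.915930/-35.882152 = 0.610775

Final: 0.610775


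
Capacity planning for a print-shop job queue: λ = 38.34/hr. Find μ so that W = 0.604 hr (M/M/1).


W = 1/(μ−λ) ⇒ μ − λ = 1/W = 1/0.604 = 1.6556
μ = λ + 1/W = 38.34 + 1.6556 = 39.9956 per hr

Final: 39.9956 /hr


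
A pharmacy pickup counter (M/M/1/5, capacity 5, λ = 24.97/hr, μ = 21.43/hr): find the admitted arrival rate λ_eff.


ρ = 1.1652; P_K = (1−ρ)ρ^5/(1−ρ^6) = 0.236125
λ_eff = λ(1 − P_K) = 24.97·(1 − 0.236125) = 24.97·0.763875 = 19.0740 /hr

Final: 19.0740 /hr


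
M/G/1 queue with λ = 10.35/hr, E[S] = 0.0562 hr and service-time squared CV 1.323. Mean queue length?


ρ = λ·E[S] = 10.35·0.0562 = 0.5817
Lq = ρ²(1+C_s²)/(2(1−ρ)) = 0.3383·(1+1.323)/(2·0.4183)
= 0.3383·2.3230/0.8367 = 0.93941

Final: 0.93941


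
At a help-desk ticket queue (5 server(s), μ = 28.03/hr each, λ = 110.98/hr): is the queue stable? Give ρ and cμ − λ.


Total capacity cμ = 5·28.03 = 140.15/hr
ρ = λ/(cμ) = 110.98/140.15 = 0.7919
Stable ⇔ ρ < 1: YES
Spare capacity = cμ − λ = 140.15 − 110.98 = 29.17/hr

Final: ρ = 0.7919; stable; margin = 29.17/hr


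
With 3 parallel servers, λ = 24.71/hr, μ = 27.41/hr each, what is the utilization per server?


ρ = λ/(cμ) = 24.71/(3·27.41) = 24.71/82.23 = 0.3005

Final: 0.3005


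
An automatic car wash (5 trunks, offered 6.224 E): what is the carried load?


B(5,6.224) = 0.375757 (Erlang-B)
Carried load = a(1 − B) = 6.224·(1 − 0.375757) = 6.224·0.624243 = 3.8853 E

Final: 3.8853 Erlangs


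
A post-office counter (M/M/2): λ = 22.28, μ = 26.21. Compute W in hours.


a = 0.8501; ρ = 0.4250; P₀ = 0.403481
Lq = P₀·a^c·ρ/(c!(1−ρ)²) = 0.18742
Wq = Lq/λ = 0.18742/22.28 = 0.008412 hr
W = Wq + 1/μ = 0.008412 + 0.03815 = 0.04657 hr

Final: 0.04657 hr


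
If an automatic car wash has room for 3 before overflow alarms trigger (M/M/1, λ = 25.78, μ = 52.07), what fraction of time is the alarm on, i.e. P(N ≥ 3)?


ρ = 25.78/52.07 = 0.4951
P(N ≥ n) = ρ^n = 0.4951^3 = 0.121363

Final: 0.121363


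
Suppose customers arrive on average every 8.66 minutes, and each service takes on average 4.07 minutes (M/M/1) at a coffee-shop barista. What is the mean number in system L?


λ = 60/8.66 = 6.9284 /hr
μ = 60/4.07 = 14.7420 /hr
ρ = λ/μ = 6.9284/14.7420 = 0.4700
L = ρ/(1−ρ) = 0.4700/0.5300 = 0.8867

Final: 0.8867


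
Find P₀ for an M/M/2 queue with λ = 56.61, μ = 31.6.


a = λ/μ = 56.61/31.6 = 1.7915; ρ = a/c = 0.8957
Σ_{k=0}^{1} a^k/k! (terms k=0..1) = 1.00000 + 1.79146 = 2.79146
Tail: a^2/(2!(1−ρ)) = 3.20931/(2·0.1043) = 15.38912
P₀ = 1/(2.79146 + 15.38912) = 1/18.18058 = 0.055004

Final: 0.055004


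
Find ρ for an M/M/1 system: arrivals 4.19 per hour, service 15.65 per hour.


ρ = λ/μ = 4.19/15.65 = 0.2677

Final: 0.2677


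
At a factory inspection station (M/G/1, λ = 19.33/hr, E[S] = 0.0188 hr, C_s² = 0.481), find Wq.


ρ = λ·E[S] = 19.33·0.0188 = 0.3634
E[S²] = E[S]²(1+C_s²) = 0.0188²·(1+0.481) = 0.0005234
Wq = λ·E[S²]/(2(1−ρ)) = 19.33·0.0005234/(2·0.6366) = 0.007947 hr

Final: 0.007947 hr


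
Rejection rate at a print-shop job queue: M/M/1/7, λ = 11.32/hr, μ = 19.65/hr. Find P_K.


ρ = λ/μ = 11.32/19.65 = 0.5761
P_K = (1−ρ)ρ^K/(1−ρ^(K+1)) = (0.4239·0.021057)/(1 − 0.012130)
= 0.008926/0.987870 = 0.009036

Final: 0.009036


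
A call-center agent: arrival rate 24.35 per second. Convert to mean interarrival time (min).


Mean interarrival time = 1/λ = 1/24.35 second = 0.04107 second
In minutes: 0.04107 × 0.0166667 = 0.0006845 min

Final: 0.0006845 min


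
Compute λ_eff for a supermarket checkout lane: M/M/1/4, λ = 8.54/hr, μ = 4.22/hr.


ρ = 2.0237; P_K = (1−ρ)ρ^4/(1−ρ^5) = 0.521211
λ_eff = λ(1 − P_K) = 8.54·(1 − 0.521211) = 8.54·0.478789 = 4.0889 /hr

Final: 4.0889 /hr


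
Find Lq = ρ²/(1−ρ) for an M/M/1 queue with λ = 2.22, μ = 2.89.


ρ = 2.22/2.89 = 0.7682
Lq = ρ²/(1−ρ) = 0.5901/0.2318 = 2.5453

Final: 2.5453


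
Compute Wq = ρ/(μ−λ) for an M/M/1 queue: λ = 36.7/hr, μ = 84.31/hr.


ρ = 36.7/84.31 = 0.4353
Wq = ρ/(μ−λ) = 0.4353/(84.31 − 36.7) = 0.4353/47.61 = 0.009143 hr

Final: 0.009143 hr


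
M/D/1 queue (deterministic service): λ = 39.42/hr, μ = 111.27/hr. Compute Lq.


ρ = 39.42/111.27 = 0.3543
M/D/1: Lq = ρ²/(2(1−ρ)) = 0.1255/(2·0.6457) = 0.09718

Final: 0.09718


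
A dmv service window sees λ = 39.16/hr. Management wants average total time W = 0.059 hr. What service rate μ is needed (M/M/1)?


W = 1/(μ−λ) ⇒ μ − λ = 1/W = 1/0.059 = 16.9492
μ = λ + 1/W = 39.16 + 16.9492 = 56.1092 per hr

Final: 56.1092 /hr


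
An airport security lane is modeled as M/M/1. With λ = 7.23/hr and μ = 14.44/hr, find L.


ρ = λ/μ = 7.23/14.44 = 0.5007
L = ρ/(1−ρ) = 0.5007/(1 − 0.5007) = 0.5007/0.4993 = 1.0028

Final: 1.0028


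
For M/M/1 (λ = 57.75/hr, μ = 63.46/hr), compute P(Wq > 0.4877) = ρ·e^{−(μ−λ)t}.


ρ = 57.75/63.46 = 0.9100
P(Wq > t) = ρ·e^{−(μ−λ)t} = 0.9100·e^{−2.7848}
= 0.9100·0.061743 = 0.056188

Final: 0.056188


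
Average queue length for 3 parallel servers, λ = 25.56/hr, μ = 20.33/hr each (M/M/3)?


a = λ/μ = 1.2573; ρ = a/3 = 0.4191
P₀ = 0.276413
Lq = P₀·a^c·ρ / (c!·(1−ρ)²) = 0.276413·1.98733·0.4191/(6·0.33746)
= 0.11370

Final: 0.11370


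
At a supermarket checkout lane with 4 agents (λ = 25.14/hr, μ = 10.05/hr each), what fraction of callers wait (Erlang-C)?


a = λ/μ = 2.5015; ρ = a/4 = 0.6254
P₀ = 0.073562 (from M/M/c formula)
C(c,a) = [a^c/(c!(1−ρ))]·P₀ = [39.15587/(24·0.3746)]·0.073562
= 4.35499·0.073562 = 0.320360

Final: 0.320360


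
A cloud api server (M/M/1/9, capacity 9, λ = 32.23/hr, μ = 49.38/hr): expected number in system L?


ρ = 32.23/49.38 = 0.6527
L = ρ[1 − (K+1)ρ^K + Kρ^(K+1)] / [(1−ρ)(1−ρ^(K+1))]
Numerator: 0.6527·(1 − 10·0.021497 + 9·0.014031) = 0.594804
Denominator: (0.3473)·(0.985969) = 0.342434
L = 0.594804/0.342434 = 1.7370

Final: 1.7370


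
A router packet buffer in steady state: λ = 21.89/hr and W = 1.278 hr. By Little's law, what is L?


L = λW = 21.89·1.278 = 27.9754

Final: 27.9754


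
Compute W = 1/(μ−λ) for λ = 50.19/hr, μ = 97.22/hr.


W = 1/(μ−λ) = 1/(97.22 − 50.19) = 1/47.03 = 0.02126 hr

Final: 0.02126 hr


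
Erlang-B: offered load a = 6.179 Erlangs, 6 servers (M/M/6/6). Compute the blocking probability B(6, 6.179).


B(c,a) = (a^c/c!) / Σ_{k=0}^{c} a^k/k!
a^6/6! = 77.299498
Σ terms (k=0..6): 1.00000 + 6.17900 + 19.09002 + 39.31908 + 60.73815 + 75.06020 + 77.29950 = 278.685947
B = 77.299498/278.685947 = 0.277371

Final: 0.277371


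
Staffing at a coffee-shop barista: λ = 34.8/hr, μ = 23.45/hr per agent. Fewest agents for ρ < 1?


Stability requires cμ > λ ⇔ c > λ/μ.
λ/μ = 34.8/23.45 = 1.4840
Minimum integer c = ⌊1.4840⌋ + 1 = 2
Check: 2·23.45 = 46.90 > 34.8, while 1·23.45 = 23.45 ≤ 34.8

Final: 2 servers


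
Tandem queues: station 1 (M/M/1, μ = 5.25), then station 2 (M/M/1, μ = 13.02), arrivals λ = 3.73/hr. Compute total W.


Each node sees arrival rate λ = 3.73/hr (tandem ⇒ throughput preserved).
W₁ = 1/(μ₁−λ) = 1/(5.25−3.73) = 0.65789 hr
W₂ = 1/(μ₂−λ) = 1/(13.02−3.73) = 0.10764 hr
W_total = W₁ + W₂ = 0.65789 + 0.10764 = 0.76554 hr

Final: 0.76554 hr


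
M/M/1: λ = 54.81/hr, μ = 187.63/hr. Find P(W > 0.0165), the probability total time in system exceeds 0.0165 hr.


W ~ Exponential(μ−λ) for M/M/1.
μ − λ = 187.63 − 54.81 = 132.8200
P(W > t) = e^{−(μ−λ)t} = e^{−2.1915} = 0.111746

Final: 0.111746


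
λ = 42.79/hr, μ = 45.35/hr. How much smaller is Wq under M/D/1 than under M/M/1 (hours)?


ρ = 42.79/45.35 = 0.9436
Wq(M/M/1) = ρ/(μ−λ) = 0.9436/2.56 = 0.36857 hr
Wq(M/D/1) = ρ/(2(μ−λ)) = 0.18429 hr
Savings = 0.36857 − 0.18429 = 0.18429 hr

Final: 0.18429 hr


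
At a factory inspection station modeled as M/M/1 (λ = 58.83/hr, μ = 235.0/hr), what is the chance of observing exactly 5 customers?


ρ = 58.83/235.0 = 0.2503
P_n = (1−ρ)·ρ^n = (1 − 0.2503)·0.2503^5 = 0.7497·0.0009832 = 0.0007371

Final: 0.0007371


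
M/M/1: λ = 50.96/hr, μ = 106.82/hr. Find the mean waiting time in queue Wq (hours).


ρ = 50.96/106.82 = 0.4771
Wq = ρ/(μ−λ) = 0.4771/(106.82 − 50.96) = 0.4771/55.86 = 0.008540 hr

Final: 0.008540 hr


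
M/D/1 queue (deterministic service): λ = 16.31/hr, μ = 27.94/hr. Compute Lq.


ρ = 16.31/27.94 = 0.5838
M/D/1: Lq = ρ²/(2(1−ρ)) = 0.3408/(2·0.4162) = 0.40933

Final: 0.40933


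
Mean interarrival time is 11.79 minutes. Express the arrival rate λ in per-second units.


λ = 1/(interarrival time) in consistent units.
1 second = 0.0166667 min, so λ = 0.0166667/11.79 = 0.001414 per second

Final: 0.001414 /sec


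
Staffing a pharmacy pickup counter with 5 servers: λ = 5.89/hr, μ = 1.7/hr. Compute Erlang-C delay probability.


a = λ/μ = 3.4647; ρ = a/5 = 0.6929
P₀ = 0.027062 (from M/M/c formula)
C(c,a) = [a^c/(c!(1−ρ))]·P₀ = [499.26586/(120·0.3071)]·0.027062
= 13.54968·0.027062 = 0.366678

Final: 0.366678


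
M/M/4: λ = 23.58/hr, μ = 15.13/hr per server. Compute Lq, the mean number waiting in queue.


a = λ/μ = 1.5585; ρ = a/4 = 0.3896
P₀ = 0.208048
Lq = P₀·a^c·ρ / (c!·(1−ρ)²) = 0.208048·5.89956·0.3896/(24·0.37256)
= 0.05348

Final: 0.05348


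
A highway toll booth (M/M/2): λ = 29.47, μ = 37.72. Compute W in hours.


a = 0.7813; ρ = 0.3906; P₀ = 0.438185
Lq = P₀·a^c·ρ/(c!(1−ρ)²) = 0.14069
Wq = Lq/λ = 0.14069/29.47 = 0.004774 hr
W = Wq + 1/μ = 0.004774 + 0.02651 = 0.03129 hr

Final: 0.03129 hr


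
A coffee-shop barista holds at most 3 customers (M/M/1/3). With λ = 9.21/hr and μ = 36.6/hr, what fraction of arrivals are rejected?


ρ = λ/μ = 9.21/36.6 = 0.2516
P_K = (1−ρ)ρ^K/(1−ρ^(K+1)) = (0.7484·0.015934)/(1 − 0.004010)
= 0.011925/0.995990 = 0.011973

Final: 0.011973


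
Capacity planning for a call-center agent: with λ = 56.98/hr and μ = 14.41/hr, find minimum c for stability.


Stability requires cμ > λ ⇔ c > λ/μ.
λ/μ = 56.98/14.41 = 3.9542
Minimum integer c = ⌊3.9542⌋ + 1 = 4
Check: 4·14.41 = 57.64 > 56.98, while 3·14.41 = 43.23 ≤ 56.98

Final: 4 servers


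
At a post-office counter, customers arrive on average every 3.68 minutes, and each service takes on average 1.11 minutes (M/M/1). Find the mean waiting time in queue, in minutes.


λ = 60/3.68 = 16.3043 /hr
μ = 60/1.11 = 54.0541 /hr
ρ = λ/μ = 16.3043/54.0541 = 0.3016
Wq = ρ/(μ−λ) = 0.3016/(54.0541−16.3043) = 0.007990 hr
In minutes: 0.007990·60 = 0.4794 min

Final: 0.4794 min


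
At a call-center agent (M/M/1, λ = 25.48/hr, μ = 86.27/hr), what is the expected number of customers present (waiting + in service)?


ρ = λ/μ = 25.48/86.27 = 0.2954
L = ρ/(1−ρ) = 0.2954/(1 − 0.2954) = 0.2954/0.7046 = 0.4191

Final: 0.4191


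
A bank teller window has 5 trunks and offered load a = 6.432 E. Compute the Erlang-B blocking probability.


B(c,a) = (a^c/c!) / Σ_{k=0}^{c} a^k/k!
a^5/5! = 91.737929
Σ terms (k=0..5): 1.00000 + 6.43200 + 20.68531 + 44.34931 + 71.31369 + 91.73793 = 235.518239
B = 91.737929/235.518239 = 0.389515

Final: 0.389515


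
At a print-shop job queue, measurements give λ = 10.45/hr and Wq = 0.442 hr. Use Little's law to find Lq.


Lq = λWq = 10.45·0.442 = 4.6189

Final: 4.6189


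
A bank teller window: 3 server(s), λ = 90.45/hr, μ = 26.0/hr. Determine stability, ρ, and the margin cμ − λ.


Total capacity cμ = 3·26.0 = 78.00/hr
ρ = λ/(cμ) = 90.45/78.00 = 1.1596
Stable ⇔ ρ < 1: NO
Spare capacity = cμ − λ = 78.00 − 90.45 = -12.45/hr

Final: ρ = 1.1596; unstable; margin = -12.45/hr


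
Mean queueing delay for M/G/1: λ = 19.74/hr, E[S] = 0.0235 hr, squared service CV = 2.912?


ρ = λ·E[S] = 19.74·0.0235 = 0.4639
E[S²] = E[S]²(1+C_s²) = 0.0235²·(1+2.912) = 0.002160
Wq = λ·E[S²]/(2(1−ρ)) = 19.74·0.002160/(2·0.5361) = 0.03977 hr

Final: 0.03977 hr


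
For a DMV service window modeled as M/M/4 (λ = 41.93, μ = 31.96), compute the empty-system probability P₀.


a = λ/μ = 41.93/31.96 = 1.3120; ρ = a/c = 0.3280
Σ_{k=0}^{3} a^k/k! (terms k=0..3) = 1.00000 + 1.31195 + 0.86061 + 0.37636 = 3.54892
Tail: a^4/(4!(1−ρ)) = 2.96260/(24·0.6720) = 0.18369
P₀ = 1/(3.54892 + 0.18369) = 1/3.73261 = 0.267909

Final: 0.267909


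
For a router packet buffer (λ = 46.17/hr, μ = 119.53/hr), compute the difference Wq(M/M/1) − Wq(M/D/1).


ρ = 46.17/119.53 = 0.3863
Wq(M/M/1) = ρ/(μ−λ) = 0.3863/73.36 = 0.005265 hr
Wq(M/D/1) = ρ/(2(μ−λ)) = 0.002633 hr
Savings = 0.005265 − 0.002633 = 0.002633 hr

Final: 0.002633 hr


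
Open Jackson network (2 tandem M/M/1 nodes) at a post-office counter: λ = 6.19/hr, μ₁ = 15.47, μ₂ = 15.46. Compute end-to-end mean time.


Each node sees arrival rate λ = 6.19/hr (tandem ⇒ throughput preserved).
W₁ = 1/(μ₁−λ) = 1/(15.47−6.19) = 0.10776 hr
W₂ = 1/(μ₂−λ) = 1/(15.46−6.19) = 0.10787 hr
W_total = W₁ + W₂ = 0.10776 + 0.10787 = 0.21563 hr

Final: 0.21563 hr


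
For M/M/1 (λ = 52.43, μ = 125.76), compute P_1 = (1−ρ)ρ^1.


ρ = 52.43/125.76 = 0.4169
P_n = (1−ρ)·ρ^n = (1 − 0.4169)·0.4169^1 = 0.5831·0.416905 = 0.243095

Final: 0.243095


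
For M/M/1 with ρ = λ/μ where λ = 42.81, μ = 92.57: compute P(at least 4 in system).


ρ = 42.81/92.57 = 0.4625
P(N ≥ n) = ρ^n = 0.4625^4 = 0.045740

Final: 0.045740


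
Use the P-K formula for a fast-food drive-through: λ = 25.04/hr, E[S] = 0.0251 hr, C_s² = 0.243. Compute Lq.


ρ = λ·E[S] = 25.04·0.0251 = 0.6285
Lq = ρ²(1+C_s²)/(2(1−ρ)) = 0.3950·(1+0.243)/(2·0.3715)
= 0.3950·1.2430/0.7430 = 0.66085

Final: 0.66085


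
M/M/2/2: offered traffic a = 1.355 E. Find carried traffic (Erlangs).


B(2,1.355) = 0.280479 (Erlang-B)
Carried load = a(1 − B) = 1.355·(1 − 0.280479) = 1.355·0.719521 = 0.9750 E

Final: 0.9750 Erlangs


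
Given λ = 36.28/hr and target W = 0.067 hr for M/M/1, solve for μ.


W = 1/(μ−λ) ⇒ μ − λ = 1/W = 1/0.067 = 14.9254
μ = λ + 1/W = 36.28 + 14.9254 = 51.2054 per hr

Final: 51.2054 /hr


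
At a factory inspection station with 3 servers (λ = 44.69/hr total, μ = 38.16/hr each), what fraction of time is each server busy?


ρ = λ/(cμ) = 44.69/(3·38.16) = 44.69/114.48 = 0.3904

Final: 0.3904


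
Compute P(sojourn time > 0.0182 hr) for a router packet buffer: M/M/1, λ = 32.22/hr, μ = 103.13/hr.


W ~ Exponential(μ−λ) for M/M/1.
μ − λ = 103.13 − 32.22 = 70.9100
P(W > t) = e^{−(μ−λ)t} = e^{−1.2906} = 0.275116

Final: 0.275116


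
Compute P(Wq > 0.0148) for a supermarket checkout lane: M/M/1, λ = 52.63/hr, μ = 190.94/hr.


ρ = 52.63/190.94 = 0.2756
P(Wq > t) = ρ·e^{−(μ−λ)t} = 0.2756·e^{−2.0470}
= 0.2756·0.129123 = 0.035591

Final: 0.035591


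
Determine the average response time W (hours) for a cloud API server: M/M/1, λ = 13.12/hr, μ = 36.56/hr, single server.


W = 1/(μ−λ) = 1/(36.56 − 13.12) = 1/23.44 = 0.04266 hr

Final: 0.04266 hr


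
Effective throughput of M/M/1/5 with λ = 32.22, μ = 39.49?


ρ = 0.8159; P_K = (1−ρ)ρ^5/(1−ρ^6) = 0.094418
λ_eff = λ(1 − P_K) = 32.22·(1 − 0.094418) = 32.22·0.905582 = 29.1779 /hr

Final: 29.1779 /hr


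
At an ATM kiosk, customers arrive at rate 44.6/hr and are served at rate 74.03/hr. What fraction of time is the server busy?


ρ = λ/μ = 44.6/74.03 = 0.6025

Final: 0.6025


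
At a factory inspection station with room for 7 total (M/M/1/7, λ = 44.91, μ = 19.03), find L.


ρ = 44.91/19.03 = 2.3600
L = ρ[1 − (K+1)ρ^K + Kρ^(K+1)] / [(1−ρ)(1−ρ^(K+1))]
Numerator: 2.3600·(1 − 8·407.689820 + 7·962.130837) = 8199.431559
Denominator: (-1.3600)·(-961.130837) = 1307.097533
L = 8199.431559/1307.097533 = 6.2730

Final: 6.2730


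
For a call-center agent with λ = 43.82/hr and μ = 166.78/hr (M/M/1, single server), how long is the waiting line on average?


ρ = 43.82/166.78 = 0.2627
Lq = ρ²/(1−ρ) = 0.06903/0.7373 = 0.09363

Final: 0.09363


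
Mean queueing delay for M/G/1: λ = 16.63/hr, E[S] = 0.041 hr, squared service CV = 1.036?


ρ = λ·E[S] = 16.63·0.041 = 0.6818
E[S²] = E[S]²(1+C_s²) = 0.041²·(1+1.036) = 0.003423
Wq = λ·E[S²]/(2(1−ρ)) = 16.63·0.003423/(2·0.3182) = 0.08944 hr

Final: 0.08944 hr


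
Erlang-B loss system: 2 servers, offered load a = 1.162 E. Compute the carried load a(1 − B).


B(2,1.162) = 0.237960 (Erlang-B)
Carried load = a(1 − B) = 1.162·(1 − 0.237960) = 1.162·0.762040 = 0.8855 E

Final: 0.8855 Erlangs


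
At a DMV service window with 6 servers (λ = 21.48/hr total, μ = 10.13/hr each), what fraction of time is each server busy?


ρ = λ/(cμ) = 21.48/(6·10.13) = 21.48/60.78 = 0.3534

Final: 0.3534


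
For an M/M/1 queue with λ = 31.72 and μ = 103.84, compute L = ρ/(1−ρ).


ρ = λ/μ = 31.72/103.84 = 0.3055
L = ρ/(1−ρ) = 0.3055/(1 − 0.3055) = 0.3055/0.6945 = 0.4398

Final: 0.4398


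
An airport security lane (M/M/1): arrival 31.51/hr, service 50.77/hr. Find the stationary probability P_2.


ρ = 31.51/50.77 = 0.6206
P_n = (1−ρ)·ρ^n = (1 − 0.6206)·0.6206^2 = 0.3794·0.385197 = 0.146127

Final: 0.146127


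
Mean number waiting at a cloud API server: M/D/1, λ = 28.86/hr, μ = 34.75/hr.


ρ = 28.86/34.75 = 0.8305
M/D/1: Lq = ρ²/(2(1−ρ)) = 0.6897/(2·0.1695) = 2.03466

Final: 2.03466


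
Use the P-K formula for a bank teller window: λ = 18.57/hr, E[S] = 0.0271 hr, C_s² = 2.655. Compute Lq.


ρ = λ·E[S] = 18.57·0.0271 = 0.5032
Lq = ρ²(1+C_s²)/(2(1−ρ)) = 0.2533·(1+2.655)/(2·0.4968)
= 0.2533·3.6550/0.9935 = 0.93171

Final: 0.93171


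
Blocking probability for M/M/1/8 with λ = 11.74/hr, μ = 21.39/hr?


ρ = λ/μ = 11.74/21.39 = 0.5489
P_K = (1−ρ)ρ^K/(1−ρ^(K+1)) = (0.4511·0.008235)/(1 − 0.004520)
= 0.003715/0.995480 = 0.003732

Final: 0.003732


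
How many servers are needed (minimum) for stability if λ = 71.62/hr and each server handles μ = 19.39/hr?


Stability requires cμ > λ ⇔ c > λ/μ.
λ/μ = 71.62/19.39 = 3.6937
Minimum integer c = ⌊3.6937⌋ + 1 = 4
Check: 4·19.39 = 77.56 > 71.62, while 3·19.39 = 58.17 ≤ 71.62

Final: 4 servers


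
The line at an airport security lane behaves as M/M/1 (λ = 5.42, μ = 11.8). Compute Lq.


ρ = 5.42/11.8 = 0.4593
Lq = ρ²/(1−ρ) = 0.2110/0.5407 = 0.3902

Final: 0.3902


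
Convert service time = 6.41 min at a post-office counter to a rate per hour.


μ = 1/(service time) in consistent units.
1 hour = 60 min, so μ = 60/6.41 = 9.3604 per hour

Final: 9.3604 /hr


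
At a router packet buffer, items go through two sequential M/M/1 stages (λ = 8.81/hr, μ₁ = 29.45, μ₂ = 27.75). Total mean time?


Each node sees arrival rate λ = 8.81/hr (tandem ⇒ throughput preserved).
W₁ = 1/(μ₁−λ) = 1/(29.45−8.81) = 0.04845 hr
W₂ = 1/(μ₂−λ) = 1/(27.75−8.81) = 0.05280 hr
W_total = W₁ + W₂ = 0.04845 + 0.05280 = 0.10125 hr

Final: 0.10125 hr


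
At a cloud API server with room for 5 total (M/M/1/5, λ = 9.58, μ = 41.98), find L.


ρ = 9.58/41.98 = 0.2282
L = ρ[1 − (K+1)ρ^K + Kρ^(K+1)] / [(1−ρ)(1−ρ^(K+1))]
Numerator: 0.2282·(1 − 6·0.0006189 + 5·0.0001412) = 0.227518
Denominator: (0.7718)·(0.999859) = 0.771687
L = 0.227518/0.771687 = 0.2948

Final: 0.2948


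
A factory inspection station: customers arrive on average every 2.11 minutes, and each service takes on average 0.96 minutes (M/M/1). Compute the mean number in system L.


λ = 60/2.11 = 28.4360 /hr
μ = 60/0.96 = 62.5000 /hr
ρ = λ/μ = 28.4360/62.5000 = 0.4550
L = ρ/(1−ρ) = 0.4550/0.5450 = 0.8348

Final: 0.8348


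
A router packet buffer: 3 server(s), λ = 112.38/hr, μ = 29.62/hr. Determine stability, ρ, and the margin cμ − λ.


Total capacity cμ = 3·29.62 = 88.86/hr
ρ = λ/(cμ) = 112.38/88.86 = 1.2647
Stable ⇔ ρ < 1: NO
Spare capacity = cμ − λ = 88.86 − 112.38 = -23.52/hr

Final: ρ = 1.2647; unstable; margin = -23.52/hr


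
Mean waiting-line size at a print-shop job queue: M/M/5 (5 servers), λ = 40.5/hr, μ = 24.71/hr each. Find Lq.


a = λ/μ = 1.6390; ρ = a/5 = 0.3278
P₀ = 0.193673
Lq = P₀·a^c·ρ / (c!·(1−ρ)²) = 0.193673·11.82800·0.3278/(120·0.45185)
= 0.01385

Final: 0.01385


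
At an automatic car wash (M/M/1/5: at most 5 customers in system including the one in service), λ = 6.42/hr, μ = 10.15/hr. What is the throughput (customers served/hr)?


ρ = 0.6325; P_K = (1−ρ)ρ^5/(1−ρ^6) = 0.039749
λ_eff = λ(1 − P_K) = 6.42·(1 − 0.039749) = 6.42·0.960251 = 6.1648 /hr

Final: 6.1648 /hr


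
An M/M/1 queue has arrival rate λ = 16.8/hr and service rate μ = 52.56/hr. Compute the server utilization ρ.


ρ = λ/μ = 16.8/52.56 = 0.3196

Final: 0.3196


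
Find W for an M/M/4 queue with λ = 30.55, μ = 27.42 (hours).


a = 1.1142; ρ = 0.2785; P₀ = 0.327406
Lq = P₀·a^c·ρ/(c!(1−ρ)²) = 0.01125
Wq = Lq/λ = 0.01125/30.55 = 0.0003682 hr
W = Wq + 1/μ = 0.0003682 + 0.03647 = 0.03684 hr

Final: 0.03684 hr


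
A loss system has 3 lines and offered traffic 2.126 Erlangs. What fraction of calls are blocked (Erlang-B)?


B(c,a) = (a^c/c!) / Σ_{k=0}^{c} a^k/k!
a^3/3! = 1.601543
Σ terms (k=0..3): 1.00000 + 2.12600 + 2.25994 + 1.60154 = 6.987481
B = 1.601543/6.987481 = 0.229202

Final: 0.229202


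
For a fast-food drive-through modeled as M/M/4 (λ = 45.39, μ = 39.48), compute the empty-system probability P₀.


a = λ/μ = 45.39/39.48 = 1.1497; ρ = a/c = 0.2874
Σ_{k=0}^{3} a^k/k! (terms k=0..3) = 1.00000 + 1.14970 + 0.66090 + 0.25328 = 3.06387
Tail: a^4/(4!(1−ρ)) = 1.74716/(24·0.7126) = 0.10216
P₀ = 1/(3.06387 + 0.10216) = 1/3.16604 = 0.315852

Final: 0.315852


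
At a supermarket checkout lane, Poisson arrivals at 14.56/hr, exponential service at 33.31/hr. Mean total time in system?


W = 1/(μ−λ) = 1/(33.31 − 14.56) = 1/18.75 = 0.05333 hr

Final: 0.05333 hr


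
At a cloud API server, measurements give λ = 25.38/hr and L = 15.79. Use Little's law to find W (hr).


W = L/λ = 15.79/25.38 = 0.6221 hr

Final: 0.6221 hr


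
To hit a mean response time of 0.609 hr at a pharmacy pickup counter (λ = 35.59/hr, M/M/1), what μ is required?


W = 1/(μ−λ) ⇒ μ − λ = 1/W = 1/0.609 = 1.6420
μ = λ + 1/W = 35.59 + 1.6420 = 37.2320 per hr

Final: 37.2320 /hr


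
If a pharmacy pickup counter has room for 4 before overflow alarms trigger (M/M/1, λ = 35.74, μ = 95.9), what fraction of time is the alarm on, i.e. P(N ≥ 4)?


ρ = 35.74/95.9 = 0.3727
P(N ≥ n) = ρ^n = 0.3727^4 = 0.019291

Final: 0.019291


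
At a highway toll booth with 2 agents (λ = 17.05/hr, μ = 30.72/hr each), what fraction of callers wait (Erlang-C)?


a = λ/μ = 0.5550; ρ = a/2 = 0.2775
P₀ = 0.565550 (from M/M/c formula)
C(c,a) = [a^c/(c!(1−ρ))]·P₀ = [0.30804/(2·0.7225)]·0.565550
= 0.21318·0.565550 = 0.120563

Final: 0.120563


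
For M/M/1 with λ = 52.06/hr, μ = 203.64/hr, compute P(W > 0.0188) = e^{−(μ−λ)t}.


W ~ Exponential(μ−λ) for M/M/1.
μ − λ = 203.64 − 52.06 = 151.5800
P(W > t) = e^{−(μ−λ)t} = e^{−2.8497} = 0.057861

Final: 0.057861


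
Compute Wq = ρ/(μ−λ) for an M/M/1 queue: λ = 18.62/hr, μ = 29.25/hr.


ρ = 18.62/29.25 = 0.6366
Wq = ρ/(μ−λ) = 0.6366/(29.25 − 18.62) = 0.6366/10.63 = 0.05989 hr

Final: 0.05989 hr


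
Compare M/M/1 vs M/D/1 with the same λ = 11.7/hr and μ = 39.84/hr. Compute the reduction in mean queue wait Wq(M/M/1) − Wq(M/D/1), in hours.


ρ = 11.7/39.84 = 0.2937
Wq(M/M/1) = ρ/(μ−λ) = 0.2937/28.14 = 0.01044 hr
Wq(M/D/1) = ρ/(2(μ−λ)) = 0.005218 hr
Savings = 0.01044 − 0.005218 = 0.005218 hr

Final: 0.005218 hr


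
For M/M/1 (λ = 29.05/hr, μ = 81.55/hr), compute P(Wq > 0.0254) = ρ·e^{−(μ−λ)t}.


ρ = 29.05/81.55 = 0.3562
P(Wq > t) = ρ·e^{−(μ−λ)t} = 0.3562·e^{−1.3335}
= 0.3562·0.263553 = 0.093884

Final: 0.093884


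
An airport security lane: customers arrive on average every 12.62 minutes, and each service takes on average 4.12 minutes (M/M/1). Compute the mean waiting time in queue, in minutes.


λ = 60/12.62 = 4.7544 /hr
μ = 60/4.12 = 14.5631 /hr
ρ = λ/μ = 4.7544/14.5631 = 0.3265
Wq = ρ/(μ−λ) = 0.3265/(14.5631−4.7544) = 0.03328 hr
In minutes: 0.03328·60 = 1.997 min

Final: 1.997 min


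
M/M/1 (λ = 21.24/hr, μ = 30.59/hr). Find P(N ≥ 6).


ρ = 21.24/30.59 = 0.6943
P(N ≥ n) = ρ^n = 0.6943^6 = 0.112060

Final: 0.112060


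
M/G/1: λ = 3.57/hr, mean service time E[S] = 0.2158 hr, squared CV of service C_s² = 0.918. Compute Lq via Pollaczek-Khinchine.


ρ = λ·E[S] = 3.57·0.2158 = 0.7704
Lq = ρ²(1+C_s²)/(2(1−ρ)) = 0.5935·(1+0.918)/(2·0.2296)
= 0.5935·1.9180/0.4592 = 2.47912

Final: 2.47912


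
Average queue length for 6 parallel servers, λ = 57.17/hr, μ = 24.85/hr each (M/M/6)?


a = λ/μ = 2.3006; ρ = a/6 = 0.3834
P₀ = 0.099853
Lq = P₀·a^c·ρ / (c!·(1−ρ)²) = 0.099853·148.26915·0.3834/(720·0.38015)
= 0.02074

Final: 0.02074


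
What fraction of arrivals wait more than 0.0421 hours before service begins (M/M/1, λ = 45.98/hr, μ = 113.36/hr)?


ρ = 45.98/113.36 = 0.4056
P(Wq > t) = ρ·e^{−(μ−λ)t} = 0.4056·e^{−2.8367}
= 0.4056·0.058619 = 0.023776

Final: 0.023776


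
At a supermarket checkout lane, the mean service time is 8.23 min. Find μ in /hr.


μ = 1/(service time) in consistent units.
1 hour = 60 min, so μ = 60/8.23 = 7.2904 per hour

Final: 7.2904 /hr


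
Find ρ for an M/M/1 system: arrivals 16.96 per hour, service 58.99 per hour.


ρ = λ/μ = 16.96/58.99 = 0.2875

Final: 0.2875


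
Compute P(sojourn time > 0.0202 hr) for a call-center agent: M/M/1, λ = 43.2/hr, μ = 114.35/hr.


W ~ Exponential(μ−λ) for M/M/1.
μ − λ = 114.35 − 43.2 = 71.1500
P(W > t) = e^{−(μ−λ)t} = e^{−1.4372} = 0.237585

Final: 0.237585


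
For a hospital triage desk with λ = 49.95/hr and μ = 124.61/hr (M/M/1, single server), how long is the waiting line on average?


ρ = 49.95/124.61 = 0.4009
Lq = ρ²/(1−ρ) = 0.1607/0.5991 = 0.2682

Final: 0.2682


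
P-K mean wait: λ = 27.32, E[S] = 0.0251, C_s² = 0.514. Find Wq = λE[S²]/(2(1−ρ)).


ρ = λ·E[S] = 27.32·0.0251 = 0.6857
E[S²] = E[S]²(1+C_s²) = 0.0251²·(1+0.514) = 0.0009538
Wq = λ·E[S²]/(2(1−ρ)) = 27.32·0.0009538/(2·0.3143) = 0.04146 hr

Final: 0.04146 hr


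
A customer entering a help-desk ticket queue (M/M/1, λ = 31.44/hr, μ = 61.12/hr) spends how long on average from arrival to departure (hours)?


W = 1/(μ−λ) = 1/(61.12 − 31.44) = 1/29.68 = 0.03369 hr

Final: 0.03369 hr


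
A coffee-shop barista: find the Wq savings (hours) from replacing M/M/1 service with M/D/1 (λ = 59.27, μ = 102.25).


ρ = 59.27/102.25 = 0.5797
Wq(M/M/1) = ρ/(μ−λ) = 0.5797/42.98 = 0.01349 hr
Wq(M/D/1) = ρ/(2(μ−λ)) = 0.006743 hr
Savings = 0.01349 − 0.006743 = 0.006743 hr

Final: 0.006743 hr


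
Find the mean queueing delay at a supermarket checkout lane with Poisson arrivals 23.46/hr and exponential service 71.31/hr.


ρ = 23.46/71.31 = 0.3290
Wq = ρ/(μ−λ) = 0.3290/(71.31 − 23.46) = 0.3290/47.85 = 0.006875 hr

Final: 0.006875 hr


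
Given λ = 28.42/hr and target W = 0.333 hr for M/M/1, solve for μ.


W = 1/(μ−λ) ⇒ μ − λ = 1/W = 1/0.333 = 3.0030
μ = λ + 1/W = 28.42 + 3.0030 = 31.4230 per hr

Final: 31.4230 /hr


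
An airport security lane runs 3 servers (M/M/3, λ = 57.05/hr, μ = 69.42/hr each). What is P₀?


a = λ/μ = 57.05/69.42 = 0.8218; ρ = a/c = 0.2739
Σ_{k=0}^{2} a^k/k! (terms k=0..2) = 1.00000 + 0.82181 + 0.33769 = 2.15949
Tail: a^3/(3!(1−ρ)) = 0.55503/(6·0.7261) = 0.12741
P₀ = 1/(2.15949 + 0.12741) = 1/2.28690 = 0.437273

Final: 0.437273


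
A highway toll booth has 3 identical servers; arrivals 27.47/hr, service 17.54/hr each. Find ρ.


ρ = λ/(cμ) = 27.47/(3·17.54) = 27.47/52.62 = 0.5220

Final: 0.5220


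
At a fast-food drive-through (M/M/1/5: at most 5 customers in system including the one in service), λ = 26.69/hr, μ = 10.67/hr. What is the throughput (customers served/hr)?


ρ = 2.5014; P_K = (1−ρ)ρ^5/(1−ρ^6) = 0.602685
λ_eff = λ(1 − P_K) = 26.69·(1 − 0.602685) = 26.69·0.397315 = 10.6043 /hr

Final: 10.6043 /hr


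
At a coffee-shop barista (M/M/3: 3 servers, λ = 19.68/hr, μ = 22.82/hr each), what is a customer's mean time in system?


a = 0.8624; ρ = 0.2875; P₀ = 0.419411
Lq = P₀·a^c·ρ/(c!(1−ρ)²) = 0.02539
Wq = Lq/λ = 0.02539/19.68 = 0.001290 hr
W = Wq + 1/μ = 0.001290 + 0.04382 = 0.04511 hr

Final: 0.04511 hr


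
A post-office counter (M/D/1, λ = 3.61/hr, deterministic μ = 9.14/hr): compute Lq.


ρ = 3.61/9.14 = 0.3950
M/D/1: Lq = ρ²/(2(1−ρ)) = 0.1560/(2·0.6050) = 0.12892

Final: 0.12892


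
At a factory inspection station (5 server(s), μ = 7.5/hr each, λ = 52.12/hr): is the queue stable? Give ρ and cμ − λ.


Total capacity cμ = 5·7.5 = 37.50/hr
ρ = λ/(cμ) = 52.12/37.50 = 1.3899
Stable ⇔ ρ < 1: NO
Spare capacity = cμ − λ = 37.50 − 52.12 = -14.62/hr

Final: ρ = 1.3899; unstable; margin = -14.62/hr


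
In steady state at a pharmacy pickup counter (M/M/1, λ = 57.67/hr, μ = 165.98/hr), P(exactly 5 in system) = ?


ρ = 57.67/165.98 = 0.3475
P_n = (1−ρ)·ρ^n = (1 − 0.3475)·0.3475^5 = 0.6525·0.005064 = 0.003304

Final: 0.003304


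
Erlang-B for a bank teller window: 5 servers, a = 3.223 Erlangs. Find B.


B(c,a) = (a^c/c!) / Σ_{k=0}^{c} a^k/k!
a^5/5! = 2.898146
Σ terms (k=0..5): 1.00000 + 3.22300 + 5.19386 + 5.57994 + 4.49604 + 2.89815 = 22.390990
B = 2.898146/22.390990 = 0.129434

Final: 0.129434


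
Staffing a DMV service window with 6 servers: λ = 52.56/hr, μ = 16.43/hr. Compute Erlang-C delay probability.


a = λ/μ = 3.1990; ρ = a/6 = 0.5332
P₀ = 0.039814 (from M/M/c formula)
C(c,a) = [a^c/(c!(1−ρ))]·P₀ = [1071.78274/(720·0.4668)]·0.039814
= 3.18872·0.039814 = 0.126956

Final: 0.126956


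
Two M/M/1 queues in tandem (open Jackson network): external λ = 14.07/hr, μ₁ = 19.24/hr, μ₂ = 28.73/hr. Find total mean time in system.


Each node sees arrival rate λ = 14.07/hr (tandem ⇒ throughput preserved).
W₁ = 1/(μ₁−λ) = 1/(19.24−14.07) = 0.19342 hr
W₂ = 1/(μ₂−λ) = 1/(28.73−14.07) = 0.06821 hr
W_total = W₁ + W₂ = 0.19342 + 0.06821 = 0.26164 hr

Final: 0.26164 hr


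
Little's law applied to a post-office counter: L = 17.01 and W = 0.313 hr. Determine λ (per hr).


λ = L/W = 17.01/0.313 = 54.3450 /hr

Final: 54.3450 /hr


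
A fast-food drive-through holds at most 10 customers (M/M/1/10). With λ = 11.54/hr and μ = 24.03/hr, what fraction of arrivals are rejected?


ρ = λ/μ = 11.54/24.03 = 0.4802
P_K = (1−ρ)ρ^K/(1−ρ^(K+1)) = (0.5198·0.0006524)/(1 − 0.0003133)
= 0.0003391/0.999687 = 0.0003392

Final: 0.0003392


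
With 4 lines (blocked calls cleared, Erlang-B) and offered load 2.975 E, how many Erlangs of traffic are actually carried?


B(4,2.975) = 0.203325 (Erlang-B)
Carried load = a(1 − B) = 2.975·(1 − 0.203325) = 2.975·0.796675 = 2.3701 E

Final: 2.3701 Erlangs


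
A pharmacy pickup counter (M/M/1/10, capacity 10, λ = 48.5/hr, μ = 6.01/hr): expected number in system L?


ρ = 48.5/6.01 = 8.0699
L = ρ[1 − (K+1)ρ^K + Kρ^(K+1)] / [(1−ρ)(1−ρ^(K+1))]
Numerator: 8.0699·(1 − 11·1171312197.891652 + 10·9452353011.272070) = 658817995497.546997
Denominator: (-7.0699)·(-9452353010.272070) = 66827034843.005035
L = 658817995497.546997/66827034843.005035 = 9.8586

Final: 9.8586


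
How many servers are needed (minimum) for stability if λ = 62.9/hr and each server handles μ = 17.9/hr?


Stability requires cμ > λ ⇔ c > λ/μ.
λ/μ = 62.9/17.9 = 3.5140
Minimum integer c = ⌊3.5140⌋ + 1 = 4
Check: 4·17.9 = 71.60 > 62.9, while 3·17.9 = 53.70 ≤ 62.9

Final: 4 servers


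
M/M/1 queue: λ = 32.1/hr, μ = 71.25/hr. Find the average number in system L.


ρ = λ/μ = 32.1/71.25 = 0.4505
L = ρ/(1−ρ) = 0.4505/(1 − 0.4505) = 0.4505/0.5495 = 0.8199

Final: 0.8199


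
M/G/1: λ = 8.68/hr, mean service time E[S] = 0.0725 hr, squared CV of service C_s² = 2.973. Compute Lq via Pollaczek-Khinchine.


ρ = λ·E[S] = 8.68·0.0725 = 0.6293
Lq = ρ²(1+C_s²)/(2(1−ρ)) = 0.3960·(1+2.973)/(2·0.3707)
= 0.3960·3.9730/0.7414 = 2.12218

Final: 2.12218


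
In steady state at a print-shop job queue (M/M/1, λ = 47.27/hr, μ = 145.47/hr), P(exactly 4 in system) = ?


ρ = 47.27/145.47 = 0.3249
P_n = (1−ρ)·ρ^n = (1 − 0.3249)·0.3249^4 = 0.6751·0.011149 = 0.007526

Final: 0.007526


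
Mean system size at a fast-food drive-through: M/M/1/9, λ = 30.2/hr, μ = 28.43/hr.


ρ = 30.2/28.43 = 1.0623
L = ρ[1 − (K+1)ρ^K + Kρ^(K+1)] / [(1−ρ)(1−ρ^(K+1))]
Numerator: 1.0623·(1 − 10·1.722149 + 9·1.829367) = 0.257929
Denominator: (-0.06226)·(-0.829367) = 0.051635
L = 0.257929/0.051635 = 4.9952

Final: 4.9952


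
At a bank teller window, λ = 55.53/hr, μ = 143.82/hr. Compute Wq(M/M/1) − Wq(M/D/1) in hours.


ρ = 55.53/143.82 = 0.3861
Wq(M/M/1) = ρ/(μ−λ) = 0.3861/88.29 = 0.004373 hr
Wq(M/D/1) = ρ/(2(μ−λ)) = 0.002187 hr
Savings = 0.004373 − 0.002187 = 0.002187 hr

Final: 0.002187 hr


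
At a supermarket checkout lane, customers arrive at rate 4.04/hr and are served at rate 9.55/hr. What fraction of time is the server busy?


ρ = λ/μ = 4.04/9.55 = 0.4230

Final: 0.4230


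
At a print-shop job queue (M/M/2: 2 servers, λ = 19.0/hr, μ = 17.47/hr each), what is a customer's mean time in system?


a = 1.0876; ρ = 0.5438; P₀ = 0.295514
Lq = P₀·a^c·ρ/(c!(1−ρ)²) = 0.45663
Wq = Lq/λ = 0.45663/19.0 = 0.02403 hr
W = Wq + 1/μ = 0.02403 + 0.05724 = 0.08127 hr

Final: 0.08127 hr
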